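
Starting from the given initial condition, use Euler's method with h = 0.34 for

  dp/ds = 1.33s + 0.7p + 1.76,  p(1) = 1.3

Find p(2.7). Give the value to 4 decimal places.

14.1522

Euler: p_{n+1} = p_n + h·f(s_n, p_n).
s=1.000000, p=1.300000: f=4.000000 → p ← 1.300000 + 0.34·4.000000 = 2.660000
s=1.340000, p=2.660000: f=5.404200 → p ← 2.660000 + 0.34·5.404200 = 4.497428
s=1.680000, p=4.497428: f=7.142600 → p ← 4.497428 + 0.34·7.142600 = 6.925912
s=2.020000, p=6.925912: f=9.294738 → p ← 6.925912 + 0.34·9.294738 = 10.086123
s=2.360000, p=10.086123: f=11.959086 → p ← 10.086123 + 0.34·11.959086 = 14.152212
p(2.7) ≈ 14.1522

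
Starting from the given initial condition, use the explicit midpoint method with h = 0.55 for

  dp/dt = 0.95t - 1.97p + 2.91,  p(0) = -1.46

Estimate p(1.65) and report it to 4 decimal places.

1.6844

Midpoint: k1 = f(t_n, p_n); k2 = f(t_n + h/2, p_n + (h/2)·k1); p_{n+1} = p_n + h·k2.
t=0.000000, p=-1.460000:
  k1 = f(0.000000, -1.460000) = 5.786200
  k2 = f(0.275000, 0.131205) = 2.912776
  p ← -1.460000 + 0.55·2.912776 = 0.142027
t=0.550000, p=0.142027:
  k1 = f(0.550000, 0.142027) = 3.152707
  k2 = f(0.825000, 1.009021) = 1.705978
  p ← 0.142027 + 0.55·1.705978 = 1.080315
t=1.100000, p=1.080315:
  k1 = f(1.100000, 1.080315) = 1.826780
  k2 = f(1.375000, 1.582679) = 1.098372
  p ← 1.080315 + 0.55·1.098372 = 1.684419
p(1.65) ≈ 1.6844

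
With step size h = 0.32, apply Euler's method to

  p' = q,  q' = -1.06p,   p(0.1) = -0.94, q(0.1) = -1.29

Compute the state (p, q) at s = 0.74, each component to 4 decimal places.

-1.6636, -0.5123

Euler on (p,q): p_{n+1} = p_n + h·p', q_{n+1} = q_n + h·q'.
0.100000: (-0.940000, -1.290000); f=(-1.290000, 0.996400) → (-1.352800, -0.971152)
0.420000: (-1.352800, -0.971152); f=(-0.971152, 1.433968) → (-1.663569, -0.512282)
(p(0.74), q(0.74)) ≈ (-1.6636, -0.5123)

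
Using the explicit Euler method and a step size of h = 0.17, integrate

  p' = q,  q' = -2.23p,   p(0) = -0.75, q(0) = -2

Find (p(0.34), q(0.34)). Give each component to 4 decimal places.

Euler on (p,q): p_{n+1} = p_n + h·p', q_{n+1} = q_n + h·q'.
0.000000: (-0.750000, -2.000000); f=(-2.000000, 1.672500) → (-1.090000, -1.715675)
0.170000: (-1.090000, -1.715675); f=(-1.715675, 2.430700) → (-1.381665, -1.302456)
(p(0.34), q(0.34)) ≈ (-1.3817, -1.3025)

-1.3817, -1.3025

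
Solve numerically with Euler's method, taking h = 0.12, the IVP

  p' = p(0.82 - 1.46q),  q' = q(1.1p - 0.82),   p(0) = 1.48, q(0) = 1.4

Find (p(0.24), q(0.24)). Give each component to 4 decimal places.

1.0471, 1.6406

Euler on (p,q): p_{n+1} = p_n + h·p', q_{n+1} = q_n + h·q'.
0.000000: (1.480000, 1.400000); f=(-1.811520, 1.131200) → (1.262618, 1.535744)
0.120000: (1.262618, 1.535744); f=(-1.795677, 0.873653) → (1.047136, 1.640582)
(p(0.24), q(0.24)) ≈ (1.0471, 1.6406)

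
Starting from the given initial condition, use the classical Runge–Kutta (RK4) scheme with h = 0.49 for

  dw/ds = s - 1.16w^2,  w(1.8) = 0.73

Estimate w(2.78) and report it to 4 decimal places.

1.4243

RK4: k1 = f(s_n, w_n); k2 = f(s_n + h/2, w_n + (h/2)·k1); k3 = f(s_n + h/2, w_n + (h/2)·k2); k4 = f(s_n + h, w_n + h·k3); w_{n+1} = w_n + (h/6)·(k1 + 2k2 + 2k3 + k4).
s=1.800000, w=0.730000:
  k1 = f(1.800000, 0.730000) = 1.181836
  k2 = f(2.045000, 1.019550) = 0.839201
  k3 = f(2.045000, 0.935604) = 1.029588
  k4 = f(2.290000, 1.234498) = 0.522177
  w ← 0.730000 + (0.49/6)·(k1 + 2k2 + 2k3 + k4) = 1.174397
s=2.290000, w=1.174397:
  k1 = f(2.290000, 1.174397) = 0.690120
  k2 = f(2.535000, 1.343476) = 0.441284
  k3 = f(2.535000, 1.282511) = 0.626991
  k4 = f(2.780000, 1.481622) = 0.233562
  w ← 1.174397 + (0.49/6)·(k1 + 2k2 + 2k3 + k4) = 1.424316
w(2.78) ≈ 1.4243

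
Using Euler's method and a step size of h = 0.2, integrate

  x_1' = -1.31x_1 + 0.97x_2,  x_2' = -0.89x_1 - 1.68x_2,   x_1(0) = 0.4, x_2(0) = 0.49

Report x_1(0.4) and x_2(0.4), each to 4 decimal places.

Euler on (x_1,x_2): x_1_{n+1} = x_1_n + h·x_1', x_2_{n+1} = x_2_n + h·x_2'.
0.000000: (0.400000, 0.490000); f=(-0.048700, -1.179200) → (0.390260, 0.254160)
0.200000: (0.390260, 0.254160); f=(-0.264705, -0.774320) → (0.337319, 0.099296)
(x_1(0.4), x_2(0.4)) ≈ (0.3373, 0.0993)

0.3373, 0.0993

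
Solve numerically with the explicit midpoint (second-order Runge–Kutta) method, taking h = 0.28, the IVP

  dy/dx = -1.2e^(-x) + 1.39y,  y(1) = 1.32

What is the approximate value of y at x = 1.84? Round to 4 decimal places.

Midpoint: k1 = f(x_n, y_n); k2 = f(x_n + h/2, y_n + (h/2)·k1); y_{n+1} = y_n + h·k2.
x=1.000000, y=1.320000:
  k1 = f(1.000000, 1.320000) = 1.393345
  k2 = f(1.140000, 1.515068) = 1.722162
  y ← 1.320000 + 0.28·1.722162 = 1.802205
x=1.280000, y=1.802205:
  k1 = f(1.280000, 1.802205) = 2.171421
  k2 = f(1.420000, 2.106204) = 2.637567
  y ← 1.802205 + 0.28·2.637567 = 2.540724
x=1.560000, y=2.540724:
  k1 = f(1.560000, 2.540724) = 3.279443
  k2 = f(1.700000, 2.999846) = 3.950566
  y ← 2.540724 + 0.28·3.950566 = 3.646883
y(1.84) ≈ 3.6469

3.6469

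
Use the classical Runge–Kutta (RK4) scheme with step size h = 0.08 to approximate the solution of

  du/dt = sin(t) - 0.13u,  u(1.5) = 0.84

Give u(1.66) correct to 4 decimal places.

0.9809

RK4: k1 = f(t_n, u_n); k2 = f(t_n + h/2, u_n + (h/2)·k1); k3 = f(t_n + h/2, u_n + (h/2)·k2); k4 = f(t_n + h, u_n + h·k3); u_{n+1} = u_n + (h/6)·(k1 + 2k2 + 2k3 + k4).
t=1.500000, u=0.840000:
  k1 = f(1.500000, 0.840000) = 0.888295
  k2 = f(1.540000, 0.875532) = 0.885707
  k3 = f(1.540000, 0.875428) = 0.885720
  k4 = f(1.580000, 0.910858) = 0.881546
  u ← 0.840000 + (0.08/6)·(k1 + 2k2 + 2k3 + k4) = 0.910836
t=1.580000, u=0.910836:
  k1 = f(1.580000, 0.910836) = 0.881549
  k2 = f(1.620000, 0.946098) = 0.875797
  k3 = f(1.620000, 0.945868) = 0.875827
  k4 = f(1.660000, 0.980902) = 0.868507
  u ← 0.910836 + (0.08/6)·(k1 + 2k2 + 2k3 + k4) = 0.980880
u(1.66) ≈ 0.9809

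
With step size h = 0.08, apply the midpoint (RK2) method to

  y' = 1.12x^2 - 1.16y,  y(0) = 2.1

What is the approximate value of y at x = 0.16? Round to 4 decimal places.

Midpoint: k1 = f(x_n, y_n); k2 = f(x_n + h/2, y_n + (h/2)·k1); y_{n+1} = y_n + h·k2.
x=0.000000, y=2.100000:
  k1 = f(0.000000, 2.100000) = -2.436000
  k2 = f(0.040000, 2.002560) = -2.321178
  y ← 2.100000 + 0.08·(-2.321178) = 1.914306
x=0.080000, y=1.914306:
  k1 = f(0.080000, 1.914306) = -2.213427
  k2 = f(0.120000, 1.825769) = -2.101764
  y ← 1.914306 + 0.08·(-2.101764) = 1.746165
y(0.16) ≈ 1.7462

1.7462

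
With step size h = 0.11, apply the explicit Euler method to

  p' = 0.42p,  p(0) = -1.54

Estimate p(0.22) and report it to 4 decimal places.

-1.6856

Euler: p_{n+1} = p_n + h·f(x_n, p_n).
x=0.000000, p=-1.540000: f=-0.646800 → p ← -1.540000 + 0.11·(-0.646800) = -1.611148
x=0.110000, p=-1.611148: f=-0.676682 → p ← -1.611148 + 0.11·(-0.676682) = -1.685583
p(0.22) ≈ -1.6856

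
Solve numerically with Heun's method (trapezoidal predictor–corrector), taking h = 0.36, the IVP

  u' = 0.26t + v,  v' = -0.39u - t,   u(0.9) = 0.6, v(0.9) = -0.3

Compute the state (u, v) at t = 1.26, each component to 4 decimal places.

0.5196, -0.7714

Heun on (u,v): k1 = f(t_n, state_n); k2 = f(t_n + h, state_n + h·k1); state_{n+1} = state_n + (h/2)·(k1 + k2).
0.900000: (0.600000, -0.300000)
  k1 = (-0.066000, -1.134000)
  predictor → (0.576240, -0.708240)
  k2 = (-0.380640, -1.484734)
  → (0.519605, -0.771372)
(u(1.26), v(1.26)) ≈ (0.5196, -0.7714)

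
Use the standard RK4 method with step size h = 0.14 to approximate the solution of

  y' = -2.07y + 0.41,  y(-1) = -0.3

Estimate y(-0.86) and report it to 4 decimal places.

-0.1747

RK4: k1 = f(t_n, y_n); k2 = f(t_n + h/2, y_n + (h/2)·k1); k3 = f(t_n + h/2, y_n + (h/2)·k2); k4 = f(t_n + h, y_n + h·k3); y_{n+1} = y_n + (h/6)·(k1 + 2k2 + 2k3 + k4).
t=-1.000000, y=-0.300000:
  k1 = f(-1.000000, -0.300000) = 1.031000
  k2 = f(-0.930000, -0.227830) = 0.881608
  k3 = f(-0.930000, -0.238287) = 0.903255
  k4 = f(-0.860000, -0.173544) = 0.769237
  y ← -0.300000 + (0.14/6)·(k1 + 2k2 + 2k3 + k4) = -0.174701
y(-0.86) ≈ -0.1747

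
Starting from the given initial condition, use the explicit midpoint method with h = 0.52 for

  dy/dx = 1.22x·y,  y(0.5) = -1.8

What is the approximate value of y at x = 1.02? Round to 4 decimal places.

Midpoint: k1 = f(x_n, y_n); k2 = f(x_n + h/2, y_n + (h/2)·k1); y_{n+1} = y_n + h·k2.
x=0.500000, y=-1.800000:
  k1 = f(0.500000, -1.800000) = -1.098000
  k2 = f(0.760000, -2.085480) = -1.933657
  y ← -1.800000 + 0.52·(-1.933657) = -2.805502
y(1.02) ≈ -2.8055

-2.8055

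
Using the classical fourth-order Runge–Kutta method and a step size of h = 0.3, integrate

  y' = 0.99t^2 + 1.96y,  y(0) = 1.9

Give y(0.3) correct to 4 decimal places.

3.4299

RK4: k1 = f(t_n, y_n); k2 = f(t_n + h/2, y_n + (h/2)·k1); k3 = f(t_n + h/2, y_n + (h/2)·k2); k4 = f(t_n + h, y_n + h·k3); y_{n+1} = y_n + (h/6)·(k1 + 2k2 + 2k3 + k4).
t=0.000000, y=1.900000:
  k1 = f(0.000000, 1.900000) = 3.724000
  k2 = f(0.150000, 2.458600) = 4.841131
  k3 = f(0.150000, 2.626170) = 5.169568
  k4 = f(0.300000, 3.450870) = 6.852806
  y ← 1.900000 + (0.3/6)·(k1 + 2k2 + 2k3 + k4) = 3.429910
y(0.3) ≈ 3.4299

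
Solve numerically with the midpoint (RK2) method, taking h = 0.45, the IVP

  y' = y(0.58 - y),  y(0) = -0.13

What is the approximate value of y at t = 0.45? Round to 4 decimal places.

Midpoint: k1 = f(t_n, y_n); k2 = f(t_n + h/2, y_n + (h/2)·k1); y_{n+1} = y_n + h·k2.
t=0.000000, y=-0.130000:
  k1 = f(0.000000, -0.130000) = -0.092300
  k2 = f(0.225000, -0.150767) = -0.110176
  y ← -0.130000 + 0.45·(-0.110176) = -0.179579
y(0.45) ≈ -0.1796

-0.1796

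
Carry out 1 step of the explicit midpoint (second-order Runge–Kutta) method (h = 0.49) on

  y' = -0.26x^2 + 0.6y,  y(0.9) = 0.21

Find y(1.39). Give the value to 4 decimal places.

0.0986

Midpoint: k1 = f(x_n, y_n); k2 = f(x_n + h/2, y_n + (h/2)·k1); y_{n+1} = y_n + h·k2.
x=0.900000, y=0.210000:
  k1 = f(0.900000, 0.210000) = -0.084600
  k2 = f(1.145000, 0.189273) = -0.227303
  y ← 0.210000 + 0.49·(-0.227303) = 0.098622
y(1.39) ≈ 0.0986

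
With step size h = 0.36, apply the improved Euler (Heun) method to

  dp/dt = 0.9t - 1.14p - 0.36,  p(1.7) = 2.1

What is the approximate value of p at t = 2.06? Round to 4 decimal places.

Heun: k1 = f(t_n, p_n); k2 = f(t_n + h, p_n + h·k1); p_{n+1} = p_n + (h/2)·(k1 + k2).
t=1.700000, p=2.100000:
  k1 = f(1.700000, 2.100000) = -1.224000
  k2 = f(2.060000, 1.659360) = -0.397670
  p ← 2.100000 + (0.36/2)·(-1.224000 + (-0.397670)) = 1.808099
p(2.06) ≈ 1.8081

1.8081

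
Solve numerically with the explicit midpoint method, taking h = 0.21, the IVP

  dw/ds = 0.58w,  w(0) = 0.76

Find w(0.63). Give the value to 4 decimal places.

Midpoint: k1 = f(s_n, w_n); k2 = f(s_n + h/2, w_n + (h/2)·k1); w_{n+1} = w_n + h·k2.
s=0.000000, w=0.760000:
  k1 = f(0.000000, 0.760000) = 0.440800
  k2 = f(0.105000, 0.806284) = 0.467645
  w ← 0.760000 + 0.21·0.467645 = 0.858205
s=0.210000, w=0.858205:
  k1 = f(0.210000, 0.858205) = 0.497759
  k2 = f(0.315000, 0.910470) = 0.528073
  w ← 0.858205 + 0.21·0.528073 = 0.969101
s=0.420000, w=0.969101:
  k1 = f(0.420000, 0.969101) = 0.562078
  k2 = f(0.525000, 1.028119) = 0.596309
  w ← 0.969101 + 0.21·0.596309 = 1.094326
w(0.63) ≈ 1.0943

1.0943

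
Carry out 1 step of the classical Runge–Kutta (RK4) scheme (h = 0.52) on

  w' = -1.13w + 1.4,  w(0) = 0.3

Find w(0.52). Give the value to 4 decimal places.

RK4: k1 = f(s_n, w_n); k2 = f(s_n + h/2, w_n + (h/2)·k1); k3 = f(s_n + h/2, w_n + (h/2)·k2); k4 = f(s_n + h, w_n + h·k3); w_{n+1} = w_n + (h/6)·(k1 + 2k2 + 2k3 + k4).
s=0.000000, w=0.300000:
  k1 = f(0.000000, 0.300000) = 1.061000
  k2 = f(0.260000, 0.575860) = 0.749278
  k3 = f(0.260000, 0.494812) = 0.840862
  k4 = f(0.520000, 0.737248) = 0.566909
  w ← 0.300000 + (0.52/6)·(k1 + 2k2 + 2k3 + k4) = 0.716710
w(0.52) ≈ 0.7167

0.7167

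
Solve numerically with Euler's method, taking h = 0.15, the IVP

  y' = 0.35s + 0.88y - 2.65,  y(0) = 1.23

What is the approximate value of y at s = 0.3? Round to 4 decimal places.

0.7366

Euler: y_{n+1} = y_n + h·f(s_n, y_n).
s=0.000000, y=1.230000: f=-1.567600 → y ← 1.230000 + 0.15·(-1.567600) = 0.994860
s=0.150000, y=0.994860: f=-1.722023 → y ← 0.994860 + 0.15·(-1.722023) = 0.736557
y(0.3) ≈ 0.7366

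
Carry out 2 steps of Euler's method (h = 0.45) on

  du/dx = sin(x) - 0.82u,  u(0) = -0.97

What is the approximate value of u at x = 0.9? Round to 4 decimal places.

-0.1905

Euler: u_{n+1} = u_n + h·f(x_n, u_n).
x=0.000000, u=-0.970000: f=0.795400 → u ← -0.970000 + 0.45·0.795400 = -0.612070
x=0.450000, u=-0.612070: f=0.936863 → u ← -0.612070 + 0.45·0.936863 = -0.190482
u(0.9) ≈ -0.1905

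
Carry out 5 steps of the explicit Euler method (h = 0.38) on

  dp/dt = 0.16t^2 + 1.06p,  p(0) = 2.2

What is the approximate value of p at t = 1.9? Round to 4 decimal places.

12.2956

Euler: p_{n+1} = p_n + h·f(t_n, p_n).
t=0.000000, p=2.200000: f=2.332000 → p ← 2.200000 + 0.38·2.332000 = 3.086160
t=0.380000, p=3.086160: f=3.294434 → p ← 3.086160 + 0.38·3.294434 = 4.338045
t=0.760000, p=4.338045: f=4.690743 → p ← 4.338045 + 0.38·4.690743 = 6.120527
t=1.140000, p=6.120527: f=6.695695 → p ← 6.120527 + 0.38·6.695695 = 8.664891
t=1.520000, p=8.664891: f=9.554449 → p ← 8.664891 + 0.38·9.554449 = 12.295582
p(1.9) ≈ 12.2956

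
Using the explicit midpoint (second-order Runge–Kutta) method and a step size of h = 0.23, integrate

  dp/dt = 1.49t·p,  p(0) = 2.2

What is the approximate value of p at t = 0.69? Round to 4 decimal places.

3.1136

Midpoint: k1 = f(t_n, p_n); k2 = f(t_n + h/2, p_n + (h/2)·k1); p_{n+1} = p_n + h·k2.
t=0.000000, p=2.200000:
  k1 = f(0.000000, 2.200000) = 0.000000
  k2 = f(0.115000, 2.200000) = 0.376970
  p ← 2.200000 + 0.23·0.376970 = 2.286703
t=0.230000, p=2.286703:
  k1 = f(0.230000, 2.286703) = 0.783653
  k2 = f(0.345000, 2.376823) = 1.221806
  p ← 2.286703 + 0.23·1.221806 = 2.567718
t=0.460000, p=2.567718:
  k1 = f(0.460000, 2.567718) = 1.759914
  k2 = f(0.575000, 2.770109) = 2.373291
  p ← 2.567718 + 0.23·2.373291 = 3.113575
p(0.69) ≈ 3.1136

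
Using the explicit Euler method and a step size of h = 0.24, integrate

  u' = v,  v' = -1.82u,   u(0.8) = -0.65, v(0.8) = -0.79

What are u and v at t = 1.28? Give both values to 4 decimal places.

-0.9611, -0.1393

Euler on (u,v): u_{n+1} = u_n + h·u', v_{n+1} = v_n + h·v'.
0.800000: (-0.650000, -0.790000); f=(-0.790000, 1.183000) → (-0.839600, -0.506080)
1.040000: (-0.839600, -0.506080); f=(-0.506080, 1.528072) → (-0.961059, -0.139343)
(u(1.28), v(1.28)) ≈ (-0.9611, -0.1393)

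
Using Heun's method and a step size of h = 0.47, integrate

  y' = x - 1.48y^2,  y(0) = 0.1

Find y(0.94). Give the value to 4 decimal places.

Heun: k1 = f(x_n, y_n); k2 = f(x_n + h, y_n + h·k1); y_{n+1} = y_n + (h/2)·(k1 + k2).
x=0.000000, y=0.100000:
  k1 = f(0.000000, 0.100000) = -0.014800
  k2 = f(0.470000, 0.093044) = 0.457187
  y ← 0.100000 + (0.47/2)·(-0.014800 + 0.457187) = 0.203961
x=0.470000, y=0.203961:
  k1 = f(0.470000, 0.203961) = 0.408432
  k2 = f(0.940000, 0.395924) = 0.708001
  y ← 0.203961 + (0.47/2)·(0.408432 + 0.708001) = 0.466323
y(0.94) ≈ 0.4663

0.4663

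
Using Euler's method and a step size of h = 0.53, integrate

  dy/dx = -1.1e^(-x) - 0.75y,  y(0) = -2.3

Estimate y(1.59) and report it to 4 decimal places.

-1.1234

Euler: y_{n+1} = y_n + h·f(x_n, y_n).
x=0.000000, y=-2.300000: f=0.625000 → y ← -2.300000 + 0.53·0.625000 = -1.968750
x=0.530000, y=-1.968750: f=0.829097 → y ← -1.968750 + 0.53·0.829097 = -1.529329
x=1.060000, y=-1.529329: f=0.765895 → y ← -1.529329 + 0.53·0.765895 = -1.123404
y(1.59) ≈ -1.1234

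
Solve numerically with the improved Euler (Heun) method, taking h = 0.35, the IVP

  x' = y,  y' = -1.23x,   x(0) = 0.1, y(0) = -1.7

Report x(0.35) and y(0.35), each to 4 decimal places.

Heun on (x,y): k1 = f(t_n, state_n); k2 = f(t_n + h, state_n + h·k1); state_{n+1} = state_n + (h/2)·(k1 + k2).
0.000000: (0.100000, -1.700000)
  k1 = (-1.700000, -0.123000)
  predictor → (-0.495000, -1.743050)
  k2 = (-1.743050, 0.608850)
  → (-0.502534, -1.614976)
(x(0.35), y(0.35)) ≈ (-0.5025, -1.6150)

-0.5025, -1.6150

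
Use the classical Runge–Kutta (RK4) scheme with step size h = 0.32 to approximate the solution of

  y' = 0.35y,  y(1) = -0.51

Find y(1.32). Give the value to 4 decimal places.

RK4: k1 = f(t_n, y_n); k2 = f(t_n + h/2, y_n + (h/2)·k1); k3 = f(t_n + h/2, y_n + (h/2)·k2); k4 = f(t_n + h, y_n + h·k3); y_{n+1} = y_n + (h/6)·(k1 + 2k2 + 2k3 + k4).
t=1.000000, y=-0.510000:
  k1 = f(1.000000, -0.510000) = -0.178500
  k2 = f(1.160000, -0.538560) = -0.188496
  k3 = f(1.160000, -0.540159) = -0.189056
  k4 = f(1.320000, -0.570498) = -0.199674
  y ← -0.510000 + (0.32/6)·(k1 + 2k2 + 2k3 + k4) = -0.570441
y(1.32) ≈ -0.5704

-0.5704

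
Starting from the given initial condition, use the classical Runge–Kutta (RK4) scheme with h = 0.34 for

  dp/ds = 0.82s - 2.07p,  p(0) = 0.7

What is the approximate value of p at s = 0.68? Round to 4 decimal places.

RK4: k1 = f(s_n, p_n); k2 = f(s_n + h/2, p_n + (h/2)·k1); k3 = f(s_n + h/2, p_n + (h/2)·k2); k4 = f(s_n + h, p_n + h·k3); p_{n+1} = p_n + (h/6)·(k1 + 2k2 + 2k3 + k4).
s=0.000000, p=0.700000:
  k1 = f(0.000000, 0.700000) = -1.449000
  k2 = f(0.170000, 0.453670) = -0.799697
  k3 = f(0.170000, 0.564052) = -1.028187
  k4 = f(0.340000, 0.350417) = -0.446562
  p ← 0.700000 + (0.34/6)·(k1 + 2k2 + 2k3 + k4) = 0.385425
s=0.340000, p=0.385425:
  k1 = f(0.340000, 0.385425) = -0.519029
  k2 = f(0.510000, 0.297190) = -0.196983
  k3 = f(0.510000, 0.351938) = -0.310311
  k4 = f(0.680000, 0.279919) = -0.021832
  p ← 0.385425 + (0.34/6)·(k1 + 2k2 + 2k3 + k4) = 0.297283
p(0.68) ≈ 0.2973

0.2973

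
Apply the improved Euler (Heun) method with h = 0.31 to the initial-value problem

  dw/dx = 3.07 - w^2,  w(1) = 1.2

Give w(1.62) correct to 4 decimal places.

Heun: k1 = f(x_n, w_n); k2 = f(x_n + h, w_n + h·k1); w_{n+1} = w_n + (h/2)·(k1 + k2).
x=1.000000, w=1.200000:
  k1 = f(1.000000, 1.200000) = 1.630000
  k2 = f(1.310000, 1.705300) = 0.161952
  w ← 1.200000 + (0.31/2)·(1.630000 + 0.161952) = 1.477753
x=1.310000, w=1.477753:
  k1 = f(1.310000, 1.477753) = 0.886247
  k2 = f(1.620000, 1.752489) = -0.001219
  w ← 1.477753 + (0.31/2)·(0.886247 + (-0.001219)) = 1.614932
w(1.62) ≈ 1.6149

1.6149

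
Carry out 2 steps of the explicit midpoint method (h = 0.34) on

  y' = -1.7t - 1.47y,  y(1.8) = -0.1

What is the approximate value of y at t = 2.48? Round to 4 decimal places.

-1.6144

Midpoint: k1 = f(t_n, y_n); k2 = f(t_n + h/2, y_n + (h/2)·k1); y_{n+1} = y_n + h·k2.
t=1.800000, y=-0.100000:
  k1 = f(1.800000, -0.100000) = -2.913000
  k2 = f(1.970000, -0.595210) = -2.474041
  y ← -0.100000 + 0.34·(-2.474041) = -0.941174
t=2.140000, y=-0.941174:
  k1 = f(2.140000, -0.941174) = -2.254474
  k2 = f(2.310000, -1.324435) = -1.980081
  y ← -0.941174 + 0.34·(-1.980081) = -1.614402
y(2.48) ≈ -1.6144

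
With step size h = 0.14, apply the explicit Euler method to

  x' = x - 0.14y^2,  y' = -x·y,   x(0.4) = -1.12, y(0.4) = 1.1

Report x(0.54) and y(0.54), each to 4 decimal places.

Euler on (x,y): x_{n+1} = x_n + h·x', y_{n+1} = y_n + h·y'.
0.400000: (-1.120000, 1.100000); f=(-1.289400, 1.232000) → (-1.300516, 1.272480)
(x(0.54), y(0.54)) ≈ (-1.3005, 1.2725)

-1.3005, 1.2725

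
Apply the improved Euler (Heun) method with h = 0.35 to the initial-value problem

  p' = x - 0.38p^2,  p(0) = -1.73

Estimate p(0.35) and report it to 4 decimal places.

Heun: k1 = f(x_n, p_n); k2 = f(x_n + h, p_n + h·k1); p_{n+1} = p_n + (h/2)·(k1 + k2).
x=0.000000, p=-1.730000:
  k1 = f(0.000000, -1.730000) = -1.137302
  k2 = f(0.350000, -2.128056) = -1.370876
  p ← -1.730000 + (0.35/2)·(-1.137302 + (-1.370876)) = -2.168931
p(0.35) ≈ -2.1689

-2.1689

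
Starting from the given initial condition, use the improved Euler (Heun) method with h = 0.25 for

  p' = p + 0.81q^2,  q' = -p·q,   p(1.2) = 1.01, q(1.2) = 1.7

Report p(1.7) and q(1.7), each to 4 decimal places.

Heun on (p,q): k1 = f(x_n, state_n); k2 = f(x_n + h, state_n + h·k1); state_{n+1} = state_n + (h/2)·(k1 + k2).
1.200000: (1.010000, 1.700000)
  k1 = (3.350900, -1.717000)
  predictor → (1.847725, 1.270750)
  k2 = (3.155718, -2.347997)
  → (1.823327, 1.191875)
1.450000: (1.823327, 1.191875)
  k1 = (2.973986, -2.173179)
  predictor → (2.566824, 0.648581)
  k2 = (2.907556, -1.664792)
  → (2.558520, 0.712129)
(p(1.7), q(1.7)) ≈ (2.5585, 0.7121)

2.5585, 0.7121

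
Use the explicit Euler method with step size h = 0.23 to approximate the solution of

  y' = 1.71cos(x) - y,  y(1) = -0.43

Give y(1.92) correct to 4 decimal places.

Euler: y_{n+1} = y_n + h·f(x_n, y_n).
x=1.000000, y=-0.430000: f=1.353917 → y ← -0.430000 + 0.23·1.353917 = -0.118599
x=1.230000, y=-0.118599: f=0.690146 → y ← -0.118599 + 0.23·0.690146 = 0.040134
x=1.460000, y=0.040134: f=0.148940 → y ← 0.040134 + 0.23·0.148940 = 0.074391
x=1.690000, y=0.074391: f=-0.277746 → y ← 0.074391 + 0.23·(-0.277746) = 0.010509
y(1.92) ≈ 0.0105

0.0105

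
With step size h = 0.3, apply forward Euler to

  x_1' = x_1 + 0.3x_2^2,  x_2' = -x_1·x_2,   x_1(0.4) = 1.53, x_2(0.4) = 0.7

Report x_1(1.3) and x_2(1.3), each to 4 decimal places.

3.4547, 0.0300

Euler on (x_1,x_2): x_1_{n+1} = x_1_n + h·x_1', x_2_{n+1} = x_2_n + h·x_2'.
0.400000: (1.530000, 0.700000); f=(1.677000, -1.071000) → (2.033100, 0.378700)
0.700000: (2.033100, 0.378700); f=(2.076124, -0.769935) → (2.655937, 0.147720)
1.000000: (2.655937, 0.147720); f=(2.662484, -0.392334) → (3.454682, 0.030019)
(x_1(1.3), x_2(1.3)) ≈ (3.4547, 0.0300)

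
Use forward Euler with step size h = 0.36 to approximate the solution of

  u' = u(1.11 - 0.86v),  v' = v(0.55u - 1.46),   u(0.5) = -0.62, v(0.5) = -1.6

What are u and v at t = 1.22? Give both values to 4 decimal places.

Euler on (u,v): u_{n+1} = u_n + h·u', v_{n+1} = v_n + h·v'.
0.500000: (-0.620000, -1.600000); f=(-1.541320, 2.881600) → (-1.174875, -0.562624)
0.860000: (-1.174875, -0.562624); f=(-1.872583, 1.184988) → (-1.849005, -0.136028)
(u(1.22), v(1.22)) ≈ (-1.8490, -0.1360)

-1.8490, -0.1360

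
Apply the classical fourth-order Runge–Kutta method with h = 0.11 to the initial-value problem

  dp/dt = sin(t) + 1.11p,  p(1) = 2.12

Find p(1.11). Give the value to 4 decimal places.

RK4: k1 = f(t_n, p_n); k2 = f(t_n + h/2, p_n + (h/2)·k1); k3 = f(t_n + h/2, p_n + (h/2)·k2); k4 = f(t_n + h, p_n + h·k3); p_{n+1} = p_n + (h/6)·(k1 + 2k2 + 2k3 + k4).
t=1.000000, p=2.120000:
  k1 = f(1.000000, 2.120000) = 3.194671
  k2 = f(1.055000, 2.295707) = 3.418135
  k3 = f(1.055000, 2.307997) = 3.431777
  k4 = f(1.110000, 2.497496) = 3.667919
  p ← 2.120000 + (0.11/6)·(k1 + 2k2 + 2k3 + k4) = 2.496978
p(1.11) ≈ 2.4970

2.4970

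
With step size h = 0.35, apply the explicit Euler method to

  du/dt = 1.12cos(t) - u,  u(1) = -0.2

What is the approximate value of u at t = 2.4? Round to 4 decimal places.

-0.1548

Euler: u_{n+1} = u_n + h·f(t_n, u_n).
t=1.000000, u=-0.200000: f=0.805139 → u ← -0.200000 + 0.35·0.805139 = 0.081799
t=1.350000, u=0.081799: f=0.163489 → u ← 0.081799 + 0.35·0.163489 = 0.139020
t=1.700000, u=0.139020: f=-0.283325 → u ← 0.139020 + 0.35·(-0.283325) = 0.039856
t=2.050000, u=0.039856: f=-0.556257 → u ← 0.039856 + 0.35·(-0.556257) = -0.154834
u(2.4) ≈ -0.1548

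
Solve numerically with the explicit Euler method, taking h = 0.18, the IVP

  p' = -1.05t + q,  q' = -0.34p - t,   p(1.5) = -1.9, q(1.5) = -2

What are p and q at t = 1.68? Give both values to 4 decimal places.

Euler on (p,q): p_{n+1} = p_n + h·p', q_{n+1} = q_n + h·q'.
1.500000: (-1.900000, -2.000000); f=(-3.575000, -0.854000) → (-2.543500, -2.153720)
(p(1.68), q(1.68)) ≈ (-2.5435, -2.1537)

-2.5435, -2.1537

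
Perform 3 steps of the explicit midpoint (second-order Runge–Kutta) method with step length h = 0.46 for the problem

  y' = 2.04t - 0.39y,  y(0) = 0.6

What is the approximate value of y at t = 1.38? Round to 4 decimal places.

2.0136

Midpoint: k1 = f(t_n, y_n); k2 = f(t_n + h/2, y_n + (h/2)·k1); y_{n+1} = y_n + h·k2.
t=0.000000, y=0.600000:
  k1 = f(0.000000, 0.600000) = -0.234000
  k2 = f(0.230000, 0.546180) = 0.256190
  y ← 0.600000 + 0.46·0.256190 = 0.717847
t=0.460000, y=0.717847:
  k1 = f(0.460000, 0.717847) = 0.658440
  k2 = f(0.690000, 0.869288) = 1.068578
  y ← 0.717847 + 0.46·1.068578 = 1.209393
t=0.920000, y=1.209393:
  k1 = f(0.920000, 1.209393) = 1.405137
  k2 = f(1.150000, 1.532574) = 1.748296
  y ← 1.209393 + 0.46·1.748296 = 2.013609
y(1.38) ≈ 2.0136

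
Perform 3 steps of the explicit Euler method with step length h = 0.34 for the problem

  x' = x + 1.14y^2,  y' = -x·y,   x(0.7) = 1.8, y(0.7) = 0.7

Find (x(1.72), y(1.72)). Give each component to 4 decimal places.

4.7107, -0.0061

Euler on (x,y): x_{n+1} = x_n + h·x', y_{n+1} = y_n + h·y'.
0.700000: (1.800000, 0.700000); f=(2.358600, -1.260000) → (2.601924, 0.271600)
1.040000: (2.601924, 0.271600); f=(2.686018, -0.706683) → (3.515170, 0.031328)
1.380000: (3.515170, 0.031328); f=(3.516289, -0.110123) → (4.710708, -0.006114)
(x(1.72), y(1.72)) ≈ (4.7107, -0.0061)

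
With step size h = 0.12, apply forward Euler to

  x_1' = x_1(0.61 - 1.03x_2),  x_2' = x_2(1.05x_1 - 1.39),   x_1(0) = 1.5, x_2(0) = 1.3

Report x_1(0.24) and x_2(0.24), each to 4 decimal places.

Euler on (x_1,x_2): x_1_{n+1} = x_1_n + h·x_1', x_2_{n+1} = x_2_n + h·x_2'.
0.000000: (1.500000, 1.300000); f=(-1.093500, 0.240500) → (1.368780, 1.328860)
0.120000: (1.368780, 1.328860); f=(-1.038529, 0.062747) → (1.244157, 1.336390)
(x_1(0.24), x_2(0.24)) ≈ (1.2442, 1.3364)

1.2442, 1.3364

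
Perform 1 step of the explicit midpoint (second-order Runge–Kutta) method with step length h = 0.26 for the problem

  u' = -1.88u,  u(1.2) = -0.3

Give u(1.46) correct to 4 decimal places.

-0.1892

Midpoint: k1 = f(s_n, u_n); k2 = f(s_n + h/2, u_n + (h/2)·k1); u_{n+1} = u_n + h·k2.
s=1.200000, u=-0.300000:
  k1 = f(1.200000, -0.300000) = 0.564000
  k2 = f(1.330000, -0.226680) = 0.426158
  u ← -0.300000 + 0.26·0.426158 = -0.189199
u(1.46) ≈ -0.1892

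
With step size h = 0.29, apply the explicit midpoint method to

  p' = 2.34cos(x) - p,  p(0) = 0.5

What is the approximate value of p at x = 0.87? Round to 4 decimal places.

1.3543

Midpoint: k1 = f(x_n, p_n); k2 = f(x_n + h/2, p_n + (h/2)·k1); p_{n+1} = p_n + h·k2.
x=0.000000, p=0.500000:
  k1 = f(0.000000, 0.500000) = 1.840000
  k2 = f(0.145000, 0.766800) = 1.548644
  p ← 0.500000 + 0.29·1.548644 = 0.949107
x=0.290000, p=0.949107:
  k1 = f(0.290000, 0.949107) = 1.293184
  k2 = f(0.435000, 1.136618) = 0.985458
  p ← 0.949107 + 0.29·0.985458 = 1.234889
x=0.580000, p=1.234889:
  k1 = f(0.580000, 1.234889) = 0.722433
  k2 = f(0.725000, 1.339642) = 0.411846
  p ← 1.234889 + 0.29·0.411846 = 1.354325
p(0.87) ≈ 1.3543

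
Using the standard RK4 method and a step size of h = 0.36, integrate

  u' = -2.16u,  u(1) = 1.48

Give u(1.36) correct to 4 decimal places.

0.6832

RK4: k1 = f(x_n, u_n); k2 = f(x_n + h/2, u_n + (h/2)·k1); k3 = f(x_n + h/2, u_n + (h/2)·k2); k4 = f(x_n + h, u_n + h·k3); u_{n+1} = u_n + (h/6)·(k1 + 2k2 + 2k3 + k4).
x=1.000000, u=1.480000:
  k1 = f(1.000000, 1.480000) = -3.196800
  k2 = f(1.180000, 0.904576) = -1.953884
  k3 = f(1.180000, 1.128301) = -2.437130
  k4 = f(1.360000, 0.602633) = -1.301688
  u ← 1.480000 + (0.36/6)·(k1 + 2k2 + 2k3 + k4) = 0.683169
u(1.36) ≈ 0.6832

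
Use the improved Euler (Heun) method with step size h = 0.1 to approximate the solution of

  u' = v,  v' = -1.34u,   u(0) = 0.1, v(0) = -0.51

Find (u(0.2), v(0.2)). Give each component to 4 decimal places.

-0.0040, -0.5230

Heun on (u,v): k1 = f(x_n, state_n); k2 = f(x_n + h, state_n + h·k1); state_{n+1} = state_n + (h/2)·(k1 + k2).
0.000000: (0.100000, -0.510000)
  k1 = (-0.510000, -0.134000)
  predictor → (0.049000, -0.523400)
  k2 = (-0.523400, -0.065660)
  → (0.048330, -0.519983)
0.100000: (0.048330, -0.519983)
  k1 = (-0.519983, -0.064762)
  predictor → (-0.003668, -0.526459)
  k2 = (-0.526459, 0.004916)
  → (-0.003992, -0.522975)
(u(0.2), v(0.2)) ≈ (-0.0040, -0.5230)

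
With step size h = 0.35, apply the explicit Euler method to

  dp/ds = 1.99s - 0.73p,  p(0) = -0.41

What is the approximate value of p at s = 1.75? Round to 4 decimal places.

Euler: p_{n+1} = p_n + h·f(s_n, p_n).
s=0.000000, p=-0.410000: f=0.299300 → p ← -0.410000 + 0.35·0.299300 = -0.305245
s=0.350000, p=-0.305245: f=0.919329 → p ← -0.305245 + 0.35·0.919329 = 0.016520
s=0.700000, p=0.016520: f=1.380940 → p ← 0.016520 + 0.35·1.380940 = 0.499849
s=1.050000, p=0.499849: f=1.724610 → p ← 0.499849 + 0.35·1.724610 = 1.103463
s=1.400000, p=1.103463: f=1.980472 → p ← 1.103463 + 0.35·1.980472 = 1.796628
p(1.75) ≈ 1.7966

1.7966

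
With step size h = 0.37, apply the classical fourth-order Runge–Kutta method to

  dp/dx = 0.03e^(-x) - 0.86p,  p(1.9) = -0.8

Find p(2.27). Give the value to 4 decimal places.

-0.5808

RK4: k1 = f(x_n, p_n); k2 = f(x_n + h/2, p_n + (h/2)·k1); k3 = f(x_n + h/2, p_n + (h/2)·k2); k4 = f(x_n + h, p_n + h·k3); p_{n+1} = p_n + (h/6)·(k1 + 2k2 + 2k3 + k4).
x=1.900000, p=-0.800000:
  k1 = f(1.900000, -0.800000) = 0.692487
  k2 = f(2.085000, -0.671890) = 0.581555
  k3 = f(2.085000, -0.692412) = 0.599204
  k4 = f(2.270000, -0.578295) = 0.500433
  p ← -0.800000 + (0.37/6)·(k1 + 2k2 + 2k3 + k4) = -0.580810
p(2.27) ≈ -0.5808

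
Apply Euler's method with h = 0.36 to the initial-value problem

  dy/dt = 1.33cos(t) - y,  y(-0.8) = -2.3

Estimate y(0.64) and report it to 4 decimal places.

Euler: y_{n+1} = y_n + h·f(t_n, y_n).
t=-0.800000, y=-2.300000: f=3.226620 → y ← -2.300000 + 0.36·3.226620 = -1.138417
t=-0.440000, y=-1.138417: f=2.341737 → y ← -1.138417 + 0.36·2.341737 = -0.295392
t=-0.080000, y=-0.295392: f=1.621138 → y ← -0.295392 + 0.36·1.621138 = 0.288218
t=0.280000, y=0.288218: f=0.989986 → y ← 0.288218 + 0.36·0.989986 = 0.644613
y(0.64) ≈ 0.6446

0.6446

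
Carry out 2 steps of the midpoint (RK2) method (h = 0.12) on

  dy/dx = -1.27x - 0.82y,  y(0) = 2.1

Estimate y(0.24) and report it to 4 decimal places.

Midpoint: k1 = f(x_n, y_n); k2 = f(x_n + h/2, y_n + (h/2)·k1); y_{n+1} = y_n + h·k2.
x=0.000000, y=2.100000:
  k1 = f(0.000000, 2.100000) = -1.722000
  k2 = f(0.060000, 1.996680) = -1.713478
  y ← 2.100000 + 0.12·(-1.713478) = 1.894383
x=0.120000, y=1.894383:
  k1 = f(0.120000, 1.894383) = -1.705794
  k2 = f(0.180000, 1.792035) = -1.698069
  y ← 1.894383 + 0.12·(-1.698069) = 1.690614
y(0.24) ≈ 1.6906

1.6906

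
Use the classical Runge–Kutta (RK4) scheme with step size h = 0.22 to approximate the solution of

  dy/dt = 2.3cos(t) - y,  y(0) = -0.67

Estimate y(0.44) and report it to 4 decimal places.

RK4: k1 = f(t_n, y_n); k2 = f(t_n + h/2, y_n + (h/2)·k1); k3 = f(t_n + h/2, y_n + (h/2)·k2); k4 = f(t_n + h, y_n + h·k3); y_{n+1} = y_n + (h/6)·(k1 + 2k2 + 2k3 + k4).
t=0.000000, y=-0.670000:
  k1 = f(0.000000, -0.670000) = 2.970000
  k2 = f(0.110000, -0.343300) = 2.629399
  k3 = f(0.110000, -0.380766) = 2.666865
  k4 = f(0.220000, -0.083290) = 2.327854
  y ← -0.670000 + (0.22/6)·(k1 + 2k2 + 2k3 + k4) = -0.087353
t=0.220000, y=-0.087353:
  k1 = f(0.220000, -0.087353) = 2.331917
  k2 = f(0.330000, 0.169158) = 2.006739
  k3 = f(0.330000, 0.133389) = 2.042509
  k4 = f(0.440000, 0.361999) = 1.718930
  y ← -0.087353 + (0.22/6)·(k1 + 2k2 + 2k3 + k4) = 0.358123
y(0.44) ≈ 0.3581

0.3581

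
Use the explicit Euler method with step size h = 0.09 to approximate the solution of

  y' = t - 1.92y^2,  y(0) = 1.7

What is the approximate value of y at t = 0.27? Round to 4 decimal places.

0.8167

Euler: y_{n+1} = y_n + h·f(t_n, y_n).
t=0.000000, y=1.700000: f=-5.548800 → y ← 1.700000 + 0.09·(-5.548800) = 1.200608
t=0.090000, y=1.200608: f=-2.677602 → y ← 1.200608 + 0.09·(-2.677602) = 0.959624
t=0.180000, y=0.959624: f=-1.588085 → y ← 0.959624 + 0.09·(-1.588085) = 0.816696
y(0.27) ≈ 0.8167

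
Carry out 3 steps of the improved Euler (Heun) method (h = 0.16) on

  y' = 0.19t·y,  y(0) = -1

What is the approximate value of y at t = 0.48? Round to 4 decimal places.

-1.0221

Heun: k1 = f(t_n, y_n); k2 = f(t_n + h, y_n + h·k1); y_{n+1} = y_n + (h/2)·(k1 + k2).
t=0.000000, y=-1.000000:
  k1 = f(0.000000, -1.000000) = 0.000000
  k2 = f(0.160000, -1.000000) = -0.030400
  y ← -1.000000 + (0.16/2)·(0.000000 + (-0.030400)) = -1.002432
t=0.160000, y=-1.002432:
  k1 = f(0.160000, -1.002432) = -0.030474
  k2 = f(0.320000, -1.007308) = -0.061244
  y ← -1.002432 + (0.16/2)·(-0.030474 + (-0.061244)) = -1.009769
t=0.320000, y=-1.009769:
  k1 = f(0.320000, -1.009769) = -0.061394
  k2 = f(0.480000, -1.019592) = -0.092987
  y ← -1.009769 + (0.16/2)·(-0.061394 + (-0.092987)) = -1.022120
y(0.48) ≈ -1.0221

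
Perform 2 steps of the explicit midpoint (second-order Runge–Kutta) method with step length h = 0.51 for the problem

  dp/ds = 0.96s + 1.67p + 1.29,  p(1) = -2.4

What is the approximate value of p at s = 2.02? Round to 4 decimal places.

-5.7519

Midpoint: k1 = f(s_n, p_n); k2 = f(s_n + h/2, p_n + (h/2)·k1); p_{n+1} = p_n + h·k2.
s=1.000000, p=-2.400000:
  k1 = f(1.000000, -2.400000) = -1.758000
  k2 = f(1.255000, -2.848290) = -2.261844
  p ← -2.400000 + 0.51·(-2.261844) = -3.553541
s=1.510000, p=-3.553541:
  k1 = f(1.510000, -3.553541) = -3.194813
  k2 = f(1.765000, -4.368218) = -4.310524
  p ← -3.553541 + 0.51·(-4.310524) = -5.751908
p(2.02) ≈ -5.7519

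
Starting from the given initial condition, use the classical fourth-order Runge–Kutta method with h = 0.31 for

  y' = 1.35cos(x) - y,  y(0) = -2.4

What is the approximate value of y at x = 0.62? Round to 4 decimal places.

RK4: k1 = f(x_n, y_n); k2 = f(x_n + h/2, y_n + (h/2)·k1); k3 = f(x_n + h/2, y_n + (h/2)·k2); k4 = f(x_n + h, y_n + h·k3); y_{n+1} = y_n + (h/6)·(k1 + 2k2 + 2k3 + k4).
x=0.000000, y=-2.400000:
  k1 = f(0.000000, -2.400000) = 3.750000
  k2 = f(0.155000, -1.818750) = 3.152566
  k3 = f(0.155000, -1.911352) = 3.245168
  k4 = f(0.310000, -1.393998) = 2.679648
  y ← -2.400000 + (0.31/6)·(k1 + 2k2 + 2k3 + k4) = -1.406702
x=0.310000, y=-1.406702:
  k1 = f(0.310000, -1.406702) = 2.692353
  k2 = f(0.465000, -0.989388) = 2.196047
  k3 = f(0.465000, -1.066315) = 2.272974
  k4 = f(0.620000, -0.702080) = 1.800816
  y ← -1.406702 + (0.31/6)·(k1 + 2k2 + 2k3 + k4) = -0.712756
y(0.62) ≈ -0.7128

-0.7128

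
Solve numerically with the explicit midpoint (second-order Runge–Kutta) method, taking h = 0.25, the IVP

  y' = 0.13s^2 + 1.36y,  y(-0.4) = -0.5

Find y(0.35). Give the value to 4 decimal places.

Midpoint: k1 = f(s_n, y_n); k2 = f(s_n + h/2, y_n + (h/2)·k1); y_{n+1} = y_n + h·k2.
s=-0.400000, y=-0.500000:
  k1 = f(-0.400000, -0.500000) = -0.659200
  k2 = f(-0.275000, -0.582400) = -0.782233
  y ← -0.500000 + 0.25·(-0.782233) = -0.695558
s=-0.150000, y=-0.695558:
  k1 = f(-0.150000, -0.695558) = -0.943034
  k2 = f(-0.025000, -0.813437) = -1.106194
  y ← -0.695558 + 0.25·(-1.106194) = -0.972107
s=0.100000, y=-0.972107:
  k1 = f(0.100000, -0.972107) = -1.320765
  k2 = f(0.225000, -1.137202) = -1.540014
  y ← -0.972107 + 0.25·(-1.540014) = -1.357110
y(0.35) ≈ -1.3571

-1.3571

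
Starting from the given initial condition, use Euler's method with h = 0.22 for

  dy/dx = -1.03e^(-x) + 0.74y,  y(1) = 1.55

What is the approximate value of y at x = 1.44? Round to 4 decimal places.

1.9319

Euler: y_{n+1} = y_n + h·f(x_n, y_n).
x=1.000000, y=1.550000: f=0.768084 → y ← 1.550000 + 0.22·0.768084 = 1.718979
x=1.220000, y=1.718979: f=0.967957 → y ← 1.718979 + 0.22·0.967957 = 1.931929
y(1.44) ≈ 1.9319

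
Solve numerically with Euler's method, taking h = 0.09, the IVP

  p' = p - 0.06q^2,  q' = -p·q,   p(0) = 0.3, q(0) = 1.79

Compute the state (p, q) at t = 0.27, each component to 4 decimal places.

0.3346, 1.6442

Euler on (p,q): p_{n+1} = p_n + h·p', q_{n+1} = q_n + h·q'.
0.000000: (0.300000, 1.790000); f=(0.107754, -0.537000) → (0.309698, 1.741670)
0.090000: (0.309698, 1.741670); f=(0.127693, -0.539391) → (0.321190, 1.693125)
0.180000: (0.321190, 1.693125); f=(0.149190, -0.543815) → (0.334617, 1.644181)
(p(0.27), q(0.27)) ≈ (0.3346, 1.6442)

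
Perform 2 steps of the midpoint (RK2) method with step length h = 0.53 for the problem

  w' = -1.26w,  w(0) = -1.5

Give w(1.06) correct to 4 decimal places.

-0.4623

Midpoint: k1 = f(t_n, w_n); k2 = f(t_n + h/2, w_n + (h/2)·k1); w_{n+1} = w_n + h·k2.
t=0.000000, w=-1.500000:
  k1 = f(0.000000, -1.500000) = 1.890000
  k2 = f(0.265000, -0.999150) = 1.258929
  w ← -1.500000 + 0.53·1.258929 = -0.832768
t=0.530000, w=-0.832768:
  k1 = f(0.530000, -0.832768) = 1.049287
  k2 = f(0.795000, -0.554707) = 0.698930
  w ← -0.832768 + 0.53·0.698930 = -0.462335
w(1.06) ≈ -0.4623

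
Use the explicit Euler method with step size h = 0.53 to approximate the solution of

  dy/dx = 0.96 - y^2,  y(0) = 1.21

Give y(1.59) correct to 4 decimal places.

0.9798

Euler: y_{n+1} = y_n + h·f(x_n, y_n).
x=0.000000, y=1.210000: f=-0.504100 → y ← 1.210000 + 0.53·(-0.504100) = 0.942827
x=0.530000, y=0.942827: f=0.071077 → y ← 0.942827 + 0.53·0.071077 = 0.980498
x=1.060000, y=0.980498: f=-0.001376 → y ← 0.980498 + 0.53·(-0.001376) = 0.979769
y(1.59) ≈ 0.9798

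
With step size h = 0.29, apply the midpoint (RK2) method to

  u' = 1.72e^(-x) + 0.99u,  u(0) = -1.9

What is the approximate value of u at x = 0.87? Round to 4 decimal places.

-2.7837

Midpoint: k1 = f(x_n, u_n); k2 = f(x_n + h/2, u_n + (h/2)·k1); u_{n+1} = u_n + h·k2.
x=0.000000, u=-1.900000:
  k1 = f(0.000000, -1.900000) = -0.161000
  k2 = f(0.145000, -1.923345) = -0.416273
  u ← -1.900000 + 0.29·(-0.416273) = -2.020719
x=0.290000, u=-2.020719:
  k1 = f(0.290000, -2.020719) = -0.713499
  k2 = f(0.435000, -2.124177) = -0.989640
  u ← -2.020719 + 0.29·(-0.989640) = -2.307715
x=0.580000, u=-2.307715:
  k1 = f(0.580000, -2.307715) = -1.321612
  k2 = f(0.725000, -2.499348) = -1.641317
  u ← -2.307715 + 0.29·(-1.641317) = -2.783697
u(0.87) ≈ -2.7837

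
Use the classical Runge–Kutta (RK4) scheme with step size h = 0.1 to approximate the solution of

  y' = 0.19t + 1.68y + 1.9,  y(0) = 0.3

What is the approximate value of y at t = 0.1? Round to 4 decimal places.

RK4: k1 = f(t_n, y_n); k2 = f(t_n + h/2, y_n + (h/2)·k1); k3 = f(t_n + h/2, y_n + (h/2)·k2); k4 = f(t_n + h, y_n + h·k3); y_{n+1} = y_n + (h/6)·(k1 + 2k2 + 2k3 + k4).
t=0.000000, y=0.300000:
  k1 = f(0.000000, 0.300000) = 2.404000
  k2 = f(0.050000, 0.420200) = 2.615436
  k3 = f(0.050000, 0.430772) = 2.633197
  k4 = f(0.100000, 0.563320) = 2.865377
  y ← 0.300000 + (0.1/6)·(k1 + 2k2 + 2k3 + k4) = 0.562777
y(0.1) ≈ 0.5628

0.5628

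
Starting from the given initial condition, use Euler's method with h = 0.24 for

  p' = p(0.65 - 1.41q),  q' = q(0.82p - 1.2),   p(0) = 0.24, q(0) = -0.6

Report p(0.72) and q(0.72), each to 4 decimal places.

Euler on (p,q): p_{n+1} = p_n + h·p', q_{n+1} = q_n + h·q'.
0.000000: (0.240000, -0.600000); f=(0.359040, 0.601920) → (0.326170, -0.455539)
0.240000: (0.326170, -0.455539); f=(0.421512, 0.424809) → (0.427333, -0.353585)
0.480000: (0.427333, -0.353585); f=(0.490815, 0.300401) → (0.545128, -0.281489)
(p(0.72), q(0.72)) ≈ (0.5451, -0.2815)

0.5451, -0.2815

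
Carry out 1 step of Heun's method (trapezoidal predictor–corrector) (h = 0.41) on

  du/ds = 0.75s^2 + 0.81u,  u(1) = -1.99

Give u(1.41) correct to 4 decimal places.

-2.2501

Heun: k1 = f(s_n, u_n); k2 = f(s_n + h, u_n + h·k1); u_{n+1} = u_n + (h/2)·(k1 + k2).
s=1.000000, u=-1.990000:
  k1 = f(1.000000, -1.990000) = -0.861900
  k2 = f(1.410000, -2.343379) = -0.407062
  u ← -1.990000 + (0.41/2)·(-0.861900 + (-0.407062)) = -2.250137
u(1.41) ≈ -2.2501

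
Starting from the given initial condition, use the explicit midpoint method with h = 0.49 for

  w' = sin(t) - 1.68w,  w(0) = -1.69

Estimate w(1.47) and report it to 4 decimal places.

0.2139

Midpoint: k1 = f(t_n, w_n); k2 = f(t_n + h/2, w_n + (h/2)·k1); w_{n+1} = w_n + h·k2.
t=0.000000, w=-1.690000:
  k1 = f(0.000000, -1.690000) = 2.839200
  k2 = f(0.245000, -0.994396) = 1.913142
  w ← -1.690000 + 0.49·1.913142 = -0.752561
t=0.490000, w=-0.752561:
  k1 = f(0.490000, -0.752561) = 1.734928
  k2 = f(0.735000, -0.327503) = 1.220793
  w ← -0.752561 + 0.49·1.220793 = -0.154372
t=0.980000, w=-0.154372:
  k1 = f(0.980000, -0.154372) = 1.089843
  k2 = f(1.225000, 0.112639) = 0.751572
  w ← -0.154372 + 0.49·0.751572 = 0.213898
w(1.47) ≈ 0.2139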